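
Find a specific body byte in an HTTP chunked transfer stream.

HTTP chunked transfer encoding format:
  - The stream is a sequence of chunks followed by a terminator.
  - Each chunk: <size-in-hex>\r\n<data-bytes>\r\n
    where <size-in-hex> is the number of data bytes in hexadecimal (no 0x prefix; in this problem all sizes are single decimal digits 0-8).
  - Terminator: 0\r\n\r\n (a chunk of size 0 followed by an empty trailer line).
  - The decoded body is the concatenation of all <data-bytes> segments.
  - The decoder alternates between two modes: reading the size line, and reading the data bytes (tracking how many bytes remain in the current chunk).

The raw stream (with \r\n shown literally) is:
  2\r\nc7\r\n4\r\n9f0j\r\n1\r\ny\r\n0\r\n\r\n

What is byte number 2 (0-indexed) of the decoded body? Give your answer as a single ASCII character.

Answer: 9

Derivation:
Chunk 1: stream[0..1]='2' size=0x2=2, data at stream[3..5]='c7' -> body[0..2], body so far='c7'
Chunk 2: stream[7..8]='4' size=0x4=4, data at stream[10..14]='9f0j' -> body[2..6], body so far='c79f0j'
Chunk 3: stream[16..17]='1' size=0x1=1, data at stream[19..20]='y' -> body[6..7], body so far='c79f0jy'
Chunk 4: stream[22..23]='0' size=0 (terminator). Final body='c79f0jy' (7 bytes)
Body byte 2 = '9'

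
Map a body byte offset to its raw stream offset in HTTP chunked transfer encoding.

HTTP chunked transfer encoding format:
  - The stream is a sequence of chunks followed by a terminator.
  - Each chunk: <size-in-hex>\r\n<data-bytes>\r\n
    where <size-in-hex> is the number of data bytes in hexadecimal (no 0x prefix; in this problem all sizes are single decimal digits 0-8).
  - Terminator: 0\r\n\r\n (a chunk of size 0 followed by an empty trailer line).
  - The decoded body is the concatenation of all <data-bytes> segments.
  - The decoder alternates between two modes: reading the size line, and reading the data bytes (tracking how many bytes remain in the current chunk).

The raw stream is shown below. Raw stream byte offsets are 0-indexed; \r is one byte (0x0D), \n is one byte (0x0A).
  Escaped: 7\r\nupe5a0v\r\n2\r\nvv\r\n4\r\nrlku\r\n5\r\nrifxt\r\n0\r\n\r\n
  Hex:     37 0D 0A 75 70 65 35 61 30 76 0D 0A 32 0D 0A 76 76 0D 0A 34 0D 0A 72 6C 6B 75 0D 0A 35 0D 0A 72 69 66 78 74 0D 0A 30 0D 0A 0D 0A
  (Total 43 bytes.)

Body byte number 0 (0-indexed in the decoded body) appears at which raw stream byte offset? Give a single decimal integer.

Chunk 1: stream[0..1]='7' size=0x7=7, data at stream[3..10]='upe5a0v' -> body[0..7], body so far='upe5a0v'
Chunk 2: stream[12..13]='2' size=0x2=2, data at stream[15..17]='vv' -> body[7..9], body so far='upe5a0vvv'
Chunk 3: stream[19..20]='4' size=0x4=4, data at stream[22..26]='rlku' -> body[9..13], body so far='upe5a0vvvrlku'
Chunk 4: stream[28..29]='5' size=0x5=5, data at stream[31..36]='rifxt' -> body[13..18], body so far='upe5a0vvvrlkurifxt'
Chunk 5: stream[38..39]='0' size=0 (terminator). Final body='upe5a0vvvrlkurifxt' (18 bytes)
Body byte 0 at stream offset 3

Answer: 3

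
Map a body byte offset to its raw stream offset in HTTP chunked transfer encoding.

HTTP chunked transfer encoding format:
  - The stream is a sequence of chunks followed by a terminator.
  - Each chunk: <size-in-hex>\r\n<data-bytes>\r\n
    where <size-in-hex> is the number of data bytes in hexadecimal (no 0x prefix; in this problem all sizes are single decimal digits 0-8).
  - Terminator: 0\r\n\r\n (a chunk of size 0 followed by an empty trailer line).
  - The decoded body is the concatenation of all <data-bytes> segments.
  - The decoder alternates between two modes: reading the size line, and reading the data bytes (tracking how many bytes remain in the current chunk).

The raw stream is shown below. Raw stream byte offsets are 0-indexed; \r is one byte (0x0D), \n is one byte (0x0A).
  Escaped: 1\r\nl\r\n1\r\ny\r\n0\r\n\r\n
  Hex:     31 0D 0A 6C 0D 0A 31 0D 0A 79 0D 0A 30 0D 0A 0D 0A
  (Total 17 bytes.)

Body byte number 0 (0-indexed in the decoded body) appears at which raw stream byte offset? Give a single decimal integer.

Answer: 3

Derivation:
Chunk 1: stream[0..1]='1' size=0x1=1, data at stream[3..4]='l' -> body[0..1], body so far='l'
Chunk 2: stream[6..7]='1' size=0x1=1, data at stream[9..10]='y' -> body[1..2], body so far='ly'
Chunk 3: stream[12..13]='0' size=0 (terminator). Final body='ly' (2 bytes)
Body byte 0 at stream offset 3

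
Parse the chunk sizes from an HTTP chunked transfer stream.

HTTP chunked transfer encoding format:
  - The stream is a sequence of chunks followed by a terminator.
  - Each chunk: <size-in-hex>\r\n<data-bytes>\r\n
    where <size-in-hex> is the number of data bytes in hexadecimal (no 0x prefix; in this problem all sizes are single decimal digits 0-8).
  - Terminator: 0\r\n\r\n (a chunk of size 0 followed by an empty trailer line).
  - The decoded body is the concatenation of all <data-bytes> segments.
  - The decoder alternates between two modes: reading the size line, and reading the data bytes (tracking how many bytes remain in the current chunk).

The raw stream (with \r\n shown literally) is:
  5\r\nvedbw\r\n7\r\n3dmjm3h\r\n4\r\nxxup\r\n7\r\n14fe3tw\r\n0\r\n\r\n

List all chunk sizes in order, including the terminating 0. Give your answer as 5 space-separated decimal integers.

Answer: 5 7 4 7 0

Derivation:
Chunk 1: stream[0..1]='5' size=0x5=5, data at stream[3..8]='vedbw' -> body[0..5], body so far='vedbw'
Chunk 2: stream[10..11]='7' size=0x7=7, data at stream[13..20]='3dmjm3h' -> body[5..12], body so far='vedbw3dmjm3h'
Chunk 3: stream[22..23]='4' size=0x4=4, data at stream[25..29]='xxup' -> body[12..16], body so far='vedbw3dmjm3hxxup'
Chunk 4: stream[31..32]='7' size=0x7=7, data at stream[34..41]='14fe3tw' -> body[16..23], body so far='vedbw3dmjm3hxxup14fe3tw'
Chunk 5: stream[43..44]='0' size=0 (terminator). Final body='vedbw3dmjm3hxxup14fe3tw' (23 bytes)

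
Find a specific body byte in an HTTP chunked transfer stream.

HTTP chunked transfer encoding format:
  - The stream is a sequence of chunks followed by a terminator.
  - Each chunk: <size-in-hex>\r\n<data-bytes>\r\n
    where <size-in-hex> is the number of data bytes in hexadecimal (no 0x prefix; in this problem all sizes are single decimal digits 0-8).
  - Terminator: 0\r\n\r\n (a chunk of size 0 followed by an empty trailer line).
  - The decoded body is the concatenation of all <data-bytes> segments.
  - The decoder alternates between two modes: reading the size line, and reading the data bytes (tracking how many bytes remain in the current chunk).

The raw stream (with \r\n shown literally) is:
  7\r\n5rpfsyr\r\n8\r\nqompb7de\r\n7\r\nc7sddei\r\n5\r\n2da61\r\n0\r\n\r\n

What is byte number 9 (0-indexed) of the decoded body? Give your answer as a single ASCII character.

Chunk 1: stream[0..1]='7' size=0x7=7, data at stream[3..10]='5rpfsyr' -> body[0..7], body so far='5rpfsyr'
Chunk 2: stream[12..13]='8' size=0x8=8, data at stream[15..23]='qompb7de' -> body[7..15], body so far='5rpfsyrqompb7de'
Chunk 3: stream[25..26]='7' size=0x7=7, data at stream[28..35]='c7sddei' -> body[15..22], body so far='5rpfsyrqompb7dec7sddei'
Chunk 4: stream[37..38]='5' size=0x5=5, data at stream[40..45]='2da61' -> body[22..27], body so far='5rpfsyrqompb7dec7sddei2da61'
Chunk 5: stream[47..48]='0' size=0 (terminator). Final body='5rpfsyrqompb7dec7sddei2da61' (27 bytes)
Body byte 9 = 'm'

Answer: m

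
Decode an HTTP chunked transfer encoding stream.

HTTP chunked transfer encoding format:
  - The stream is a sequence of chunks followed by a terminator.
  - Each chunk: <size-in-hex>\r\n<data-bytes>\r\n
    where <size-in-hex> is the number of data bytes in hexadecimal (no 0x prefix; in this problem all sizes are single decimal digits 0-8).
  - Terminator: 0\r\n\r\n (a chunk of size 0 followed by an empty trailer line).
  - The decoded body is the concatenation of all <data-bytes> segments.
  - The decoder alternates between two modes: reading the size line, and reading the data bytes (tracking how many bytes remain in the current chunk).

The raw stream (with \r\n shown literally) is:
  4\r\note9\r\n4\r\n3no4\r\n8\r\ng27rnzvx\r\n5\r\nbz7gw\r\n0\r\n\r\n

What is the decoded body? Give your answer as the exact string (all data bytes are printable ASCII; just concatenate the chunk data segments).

Chunk 1: stream[0..1]='4' size=0x4=4, data at stream[3..7]='ote9' -> body[0..4], body so far='ote9'
Chunk 2: stream[9..10]='4' size=0x4=4, data at stream[12..16]='3no4' -> body[4..8], body so far='ote93no4'
Chunk 3: stream[18..19]='8' size=0x8=8, data at stream[21..29]='g27rnzvx' -> body[8..16], body so far='ote93no4g27rnzvx'
Chunk 4: stream[31..32]='5' size=0x5=5, data at stream[34..39]='bz7gw' -> body[16..21], body so far='ote93no4g27rnzvxbz7gw'
Chunk 5: stream[41..42]='0' size=0 (terminator). Final body='ote93no4g27rnzvxbz7gw' (21 bytes)

Answer: ote93no4g27rnzvxbz7gw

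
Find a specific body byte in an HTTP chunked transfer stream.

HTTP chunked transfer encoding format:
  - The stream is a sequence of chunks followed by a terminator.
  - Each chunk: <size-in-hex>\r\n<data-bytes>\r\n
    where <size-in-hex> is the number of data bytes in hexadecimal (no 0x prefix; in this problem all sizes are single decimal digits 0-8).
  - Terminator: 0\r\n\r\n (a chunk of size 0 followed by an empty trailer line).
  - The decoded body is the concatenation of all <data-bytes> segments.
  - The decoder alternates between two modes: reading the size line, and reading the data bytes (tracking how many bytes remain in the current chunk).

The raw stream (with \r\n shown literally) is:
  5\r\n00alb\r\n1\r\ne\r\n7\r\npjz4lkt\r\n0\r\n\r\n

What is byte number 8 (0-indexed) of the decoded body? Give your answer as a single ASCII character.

Answer: z

Derivation:
Chunk 1: stream[0..1]='5' size=0x5=5, data at stream[3..8]='00alb' -> body[0..5], body so far='00alb'
Chunk 2: stream[10..11]='1' size=0x1=1, data at stream[13..14]='e' -> body[5..6], body so far='00albe'
Chunk 3: stream[16..17]='7' size=0x7=7, data at stream[19..26]='pjz4lkt' -> body[6..13], body so far='00albepjz4lkt'
Chunk 4: stream[28..29]='0' size=0 (terminator). Final body='00albepjz4lkt' (13 bytes)
Body byte 8 = 'z'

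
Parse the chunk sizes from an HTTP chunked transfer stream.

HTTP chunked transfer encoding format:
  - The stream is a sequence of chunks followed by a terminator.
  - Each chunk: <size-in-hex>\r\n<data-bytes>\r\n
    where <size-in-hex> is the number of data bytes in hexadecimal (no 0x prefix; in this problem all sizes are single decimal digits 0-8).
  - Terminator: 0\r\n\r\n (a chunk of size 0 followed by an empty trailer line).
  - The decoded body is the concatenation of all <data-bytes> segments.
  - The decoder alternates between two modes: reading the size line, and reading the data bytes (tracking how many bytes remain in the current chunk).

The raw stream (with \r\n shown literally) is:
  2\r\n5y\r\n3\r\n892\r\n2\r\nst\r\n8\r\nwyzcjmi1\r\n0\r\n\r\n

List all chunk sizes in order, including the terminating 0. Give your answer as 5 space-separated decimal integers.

Chunk 1: stream[0..1]='2' size=0x2=2, data at stream[3..5]='5y' -> body[0..2], body so far='5y'
Chunk 2: stream[7..8]='3' size=0x3=3, data at stream[10..13]='892' -> body[2..5], body so far='5y892'
Chunk 3: stream[15..16]='2' size=0x2=2, data at stream[18..20]='st' -> body[5..7], body so far='5y892st'
Chunk 4: stream[22..23]='8' size=0x8=8, data at stream[25..33]='wyzcjmi1' -> body[7..15], body so far='5y892stwyzcjmi1'
Chunk 5: stream[35..36]='0' size=0 (terminator). Final body='5y892stwyzcjmi1' (15 bytes)

Answer: 2 3 2 8 0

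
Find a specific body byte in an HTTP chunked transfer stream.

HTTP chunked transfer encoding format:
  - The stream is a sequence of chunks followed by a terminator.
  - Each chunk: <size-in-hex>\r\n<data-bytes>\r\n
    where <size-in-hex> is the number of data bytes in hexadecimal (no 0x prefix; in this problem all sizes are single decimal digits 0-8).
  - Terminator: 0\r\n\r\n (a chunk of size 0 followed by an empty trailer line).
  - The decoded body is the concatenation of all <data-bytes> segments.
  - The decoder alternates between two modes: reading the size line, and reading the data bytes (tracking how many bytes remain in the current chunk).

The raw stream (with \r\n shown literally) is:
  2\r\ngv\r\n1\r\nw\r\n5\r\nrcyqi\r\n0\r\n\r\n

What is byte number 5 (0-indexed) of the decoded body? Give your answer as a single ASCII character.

Chunk 1: stream[0..1]='2' size=0x2=2, data at stream[3..5]='gv' -> body[0..2], body so far='gv'
Chunk 2: stream[7..8]='1' size=0x1=1, data at stream[10..11]='w' -> body[2..3], body so far='gvw'
Chunk 3: stream[13..14]='5' size=0x5=5, data at stream[16..21]='rcyqi' -> body[3..8], body so far='gvwrcyqi'
Chunk 4: stream[23..24]='0' size=0 (terminator). Final body='gvwrcyqi' (8 bytes)
Body byte 5 = 'y'

Answer: y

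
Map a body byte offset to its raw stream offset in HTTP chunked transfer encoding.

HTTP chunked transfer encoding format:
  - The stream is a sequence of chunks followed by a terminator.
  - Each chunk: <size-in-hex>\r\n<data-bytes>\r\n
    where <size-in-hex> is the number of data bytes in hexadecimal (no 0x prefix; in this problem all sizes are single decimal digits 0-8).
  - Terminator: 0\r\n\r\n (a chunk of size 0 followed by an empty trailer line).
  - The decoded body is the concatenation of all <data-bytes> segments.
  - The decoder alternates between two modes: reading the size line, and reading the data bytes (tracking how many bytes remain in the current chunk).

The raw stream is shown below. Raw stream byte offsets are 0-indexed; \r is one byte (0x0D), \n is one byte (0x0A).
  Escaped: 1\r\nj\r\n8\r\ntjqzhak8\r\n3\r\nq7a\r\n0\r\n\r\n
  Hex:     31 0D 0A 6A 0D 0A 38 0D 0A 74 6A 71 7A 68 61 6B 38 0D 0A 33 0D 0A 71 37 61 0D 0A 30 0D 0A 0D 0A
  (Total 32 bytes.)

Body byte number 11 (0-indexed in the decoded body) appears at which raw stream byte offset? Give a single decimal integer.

Chunk 1: stream[0..1]='1' size=0x1=1, data at stream[3..4]='j' -> body[0..1], body so far='j'
Chunk 2: stream[6..7]='8' size=0x8=8, data at stream[9..17]='tjqzhak8' -> body[1..9], body so far='jtjqzhak8'
Chunk 3: stream[19..20]='3' size=0x3=3, data at stream[22..25]='q7a' -> body[9..12], body so far='jtjqzhak8q7a'
Chunk 4: stream[27..28]='0' size=0 (terminator). Final body='jtjqzhak8q7a' (12 bytes)
Body byte 11 at stream offset 24

Answer: 24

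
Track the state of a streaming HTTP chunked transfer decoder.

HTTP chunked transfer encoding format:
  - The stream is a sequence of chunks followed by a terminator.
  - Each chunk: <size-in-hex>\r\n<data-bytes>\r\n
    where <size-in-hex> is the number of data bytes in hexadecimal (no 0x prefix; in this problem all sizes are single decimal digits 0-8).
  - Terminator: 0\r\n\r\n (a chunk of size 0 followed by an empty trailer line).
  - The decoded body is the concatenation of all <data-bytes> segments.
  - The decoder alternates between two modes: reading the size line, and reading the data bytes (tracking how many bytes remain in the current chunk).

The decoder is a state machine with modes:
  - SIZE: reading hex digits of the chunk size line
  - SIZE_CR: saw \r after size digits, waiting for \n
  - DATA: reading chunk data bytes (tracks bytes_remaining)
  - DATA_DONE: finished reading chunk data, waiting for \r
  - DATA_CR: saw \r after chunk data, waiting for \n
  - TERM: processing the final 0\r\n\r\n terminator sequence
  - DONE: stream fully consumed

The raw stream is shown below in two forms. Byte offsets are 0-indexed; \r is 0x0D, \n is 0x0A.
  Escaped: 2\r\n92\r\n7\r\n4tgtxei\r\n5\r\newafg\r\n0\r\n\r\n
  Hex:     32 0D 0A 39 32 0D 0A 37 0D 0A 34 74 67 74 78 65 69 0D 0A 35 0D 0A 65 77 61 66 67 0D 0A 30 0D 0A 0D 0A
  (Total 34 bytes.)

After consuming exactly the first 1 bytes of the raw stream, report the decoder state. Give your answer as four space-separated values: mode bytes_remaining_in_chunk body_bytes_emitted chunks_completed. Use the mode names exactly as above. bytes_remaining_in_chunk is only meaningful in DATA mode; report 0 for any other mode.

Byte 0 = '2': mode=SIZE remaining=0 emitted=0 chunks_done=0

Answer: SIZE 0 0 0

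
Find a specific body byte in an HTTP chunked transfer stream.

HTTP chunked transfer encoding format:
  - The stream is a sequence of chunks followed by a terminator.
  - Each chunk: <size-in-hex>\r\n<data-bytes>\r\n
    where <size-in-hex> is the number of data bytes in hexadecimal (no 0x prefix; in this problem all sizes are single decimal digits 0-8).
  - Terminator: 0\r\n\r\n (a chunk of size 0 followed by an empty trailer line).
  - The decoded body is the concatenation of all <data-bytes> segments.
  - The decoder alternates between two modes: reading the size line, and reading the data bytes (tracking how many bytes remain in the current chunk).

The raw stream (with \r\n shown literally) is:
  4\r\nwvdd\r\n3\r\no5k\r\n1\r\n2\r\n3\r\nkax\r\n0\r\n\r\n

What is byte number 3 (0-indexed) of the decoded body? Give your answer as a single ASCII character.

Chunk 1: stream[0..1]='4' size=0x4=4, data at stream[3..7]='wvdd' -> body[0..4], body so far='wvdd'
Chunk 2: stream[9..10]='3' size=0x3=3, data at stream[12..15]='o5k' -> body[4..7], body so far='wvddo5k'
Chunk 3: stream[17..18]='1' size=0x1=1, data at stream[20..21]='2' -> body[7..8], body so far='wvddo5k2'
Chunk 4: stream[23..24]='3' size=0x3=3, data at stream[26..29]='kax' -> body[8..11], body so far='wvddo5k2kax'
Chunk 5: stream[31..32]='0' size=0 (terminator). Final body='wvddo5k2kax' (11 bytes)
Body byte 3 = 'd'

Answer: d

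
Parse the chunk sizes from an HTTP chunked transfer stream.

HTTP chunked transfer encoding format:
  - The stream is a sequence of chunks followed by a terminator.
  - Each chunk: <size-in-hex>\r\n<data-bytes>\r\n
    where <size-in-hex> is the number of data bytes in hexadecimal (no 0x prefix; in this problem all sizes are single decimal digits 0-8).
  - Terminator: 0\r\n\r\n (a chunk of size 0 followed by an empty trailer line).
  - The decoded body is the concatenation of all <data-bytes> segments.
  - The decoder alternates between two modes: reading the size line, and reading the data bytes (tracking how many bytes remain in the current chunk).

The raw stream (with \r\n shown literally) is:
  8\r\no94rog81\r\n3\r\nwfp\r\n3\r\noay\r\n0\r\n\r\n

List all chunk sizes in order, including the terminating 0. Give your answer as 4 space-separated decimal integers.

Answer: 8 3 3 0

Derivation:
Chunk 1: stream[0..1]='8' size=0x8=8, data at stream[3..11]='o94rog81' -> body[0..8], body so far='o94rog81'
Chunk 2: stream[13..14]='3' size=0x3=3, data at stream[16..19]='wfp' -> body[8..11], body so far='o94rog81wfp'
Chunk 3: stream[21..22]='3' size=0x3=3, data at stream[24..27]='oay' -> body[11..14], body so far='o94rog81wfpoay'
Chunk 4: stream[29..30]='0' size=0 (terminator). Final body='o94rog81wfpoay' (14 bytes)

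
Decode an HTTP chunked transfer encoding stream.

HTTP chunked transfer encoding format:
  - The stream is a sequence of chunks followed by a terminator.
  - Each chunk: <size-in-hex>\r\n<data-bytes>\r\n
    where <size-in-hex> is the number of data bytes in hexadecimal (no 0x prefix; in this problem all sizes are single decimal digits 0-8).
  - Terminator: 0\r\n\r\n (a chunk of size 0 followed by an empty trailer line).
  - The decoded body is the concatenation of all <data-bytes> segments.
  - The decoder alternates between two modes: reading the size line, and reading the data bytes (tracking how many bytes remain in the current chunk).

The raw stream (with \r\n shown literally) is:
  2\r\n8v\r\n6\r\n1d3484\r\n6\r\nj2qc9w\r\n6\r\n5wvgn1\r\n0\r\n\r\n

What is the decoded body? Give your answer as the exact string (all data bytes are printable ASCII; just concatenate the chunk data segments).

Chunk 1: stream[0..1]='2' size=0x2=2, data at stream[3..5]='8v' -> body[0..2], body so far='8v'
Chunk 2: stream[7..8]='6' size=0x6=6, data at stream[10..16]='1d3484' -> body[2..8], body so far='8v1d3484'
Chunk 3: stream[18..19]='6' size=0x6=6, data at stream[21..27]='j2qc9w' -> body[8..14], body so far='8v1d3484j2qc9w'
Chunk 4: stream[29..30]='6' size=0x6=6, data at stream[32..38]='5wvgn1' -> body[14..20], body so far='8v1d3484j2qc9w5wvgn1'
Chunk 5: stream[40..41]='0' size=0 (terminator). Final body='8v1d3484j2qc9w5wvgn1' (20 bytes)

Answer: 8v1d3484j2qc9w5wvgn1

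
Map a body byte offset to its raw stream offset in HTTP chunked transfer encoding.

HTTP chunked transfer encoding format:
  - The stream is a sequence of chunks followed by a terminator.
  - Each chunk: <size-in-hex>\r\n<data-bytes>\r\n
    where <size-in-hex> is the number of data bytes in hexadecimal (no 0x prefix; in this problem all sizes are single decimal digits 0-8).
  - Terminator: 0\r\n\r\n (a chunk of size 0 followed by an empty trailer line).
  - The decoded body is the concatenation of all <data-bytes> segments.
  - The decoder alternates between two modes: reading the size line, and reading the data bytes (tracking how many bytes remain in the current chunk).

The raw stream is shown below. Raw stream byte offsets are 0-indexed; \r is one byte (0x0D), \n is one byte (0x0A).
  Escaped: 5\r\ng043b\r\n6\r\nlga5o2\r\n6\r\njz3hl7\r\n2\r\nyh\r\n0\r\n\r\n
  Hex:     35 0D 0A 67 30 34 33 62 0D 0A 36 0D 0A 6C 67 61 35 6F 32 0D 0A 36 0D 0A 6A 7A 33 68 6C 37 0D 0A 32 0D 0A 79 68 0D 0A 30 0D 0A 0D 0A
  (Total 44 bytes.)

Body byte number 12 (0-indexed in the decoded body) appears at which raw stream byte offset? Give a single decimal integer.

Answer: 25

Derivation:
Chunk 1: stream[0..1]='5' size=0x5=5, data at stream[3..8]='g043b' -> body[0..5], body so far='g043b'
Chunk 2: stream[10..11]='6' size=0x6=6, data at stream[13..19]='lga5o2' -> body[5..11], body so far='g043blga5o2'
Chunk 3: stream[21..22]='6' size=0x6=6, data at stream[24..30]='jz3hl7' -> body[11..17], body so far='g043blga5o2jz3hl7'
Chunk 4: stream[32..33]='2' size=0x2=2, data at stream[35..37]='yh' -> body[17..19], body so far='g043blga5o2jz3hl7yh'
Chunk 5: stream[39..40]='0' size=0 (terminator). Final body='g043blga5o2jz3hl7yh' (19 bytes)
Body byte 12 at stream offset 25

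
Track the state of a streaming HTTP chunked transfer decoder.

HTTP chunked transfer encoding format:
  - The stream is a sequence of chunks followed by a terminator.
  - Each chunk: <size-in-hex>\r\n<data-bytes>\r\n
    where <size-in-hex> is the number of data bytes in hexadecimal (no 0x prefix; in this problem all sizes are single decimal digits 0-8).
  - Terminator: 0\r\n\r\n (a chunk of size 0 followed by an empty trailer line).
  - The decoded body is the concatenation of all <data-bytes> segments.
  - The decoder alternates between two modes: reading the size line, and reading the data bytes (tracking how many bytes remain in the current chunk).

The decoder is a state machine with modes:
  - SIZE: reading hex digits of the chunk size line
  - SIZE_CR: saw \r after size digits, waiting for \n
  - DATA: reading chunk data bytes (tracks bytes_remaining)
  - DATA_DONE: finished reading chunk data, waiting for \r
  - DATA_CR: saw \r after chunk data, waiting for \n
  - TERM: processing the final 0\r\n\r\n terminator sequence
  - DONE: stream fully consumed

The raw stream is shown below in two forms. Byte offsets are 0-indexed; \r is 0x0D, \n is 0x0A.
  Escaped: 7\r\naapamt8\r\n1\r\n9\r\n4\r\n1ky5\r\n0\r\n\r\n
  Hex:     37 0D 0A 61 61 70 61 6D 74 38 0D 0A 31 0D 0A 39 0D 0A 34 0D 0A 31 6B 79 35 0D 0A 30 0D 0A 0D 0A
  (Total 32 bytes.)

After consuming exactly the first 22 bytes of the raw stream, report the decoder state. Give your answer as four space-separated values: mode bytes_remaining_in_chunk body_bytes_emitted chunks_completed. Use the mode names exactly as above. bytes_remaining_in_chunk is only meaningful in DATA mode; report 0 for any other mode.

Byte 0 = '7': mode=SIZE remaining=0 emitted=0 chunks_done=0
Byte 1 = 0x0D: mode=SIZE_CR remaining=0 emitted=0 chunks_done=0
Byte 2 = 0x0A: mode=DATA remaining=7 emitted=0 chunks_done=0
Byte 3 = 'a': mode=DATA remaining=6 emitted=1 chunks_done=0
Byte 4 = 'a': mode=DATA remaining=5 emitted=2 chunks_done=0
Byte 5 = 'p': mode=DATA remaining=4 emitted=3 chunks_done=0
Byte 6 = 'a': mode=DATA remaining=3 emitted=4 chunks_done=0
Byte 7 = 'm': mode=DATA remaining=2 emitted=5 chunks_done=0
Byte 8 = 't': mode=DATA remaining=1 emitted=6 chunks_done=0
Byte 9 = '8': mode=DATA_DONE remaining=0 emitted=7 chunks_done=0
Byte 10 = 0x0D: mode=DATA_CR remaining=0 emitted=7 chunks_done=0
Byte 11 = 0x0A: mode=SIZE remaining=0 emitted=7 chunks_done=1
Byte 12 = '1': mode=SIZE remaining=0 emitted=7 chunks_done=1
Byte 13 = 0x0D: mode=SIZE_CR remaining=0 emitted=7 chunks_done=1
Byte 14 = 0x0A: mode=DATA remaining=1 emitted=7 chunks_done=1
Byte 15 = '9': mode=DATA_DONE remaining=0 emitted=8 chunks_done=1
Byte 16 = 0x0D: mode=DATA_CR remaining=0 emitted=8 chunks_done=1
Byte 17 = 0x0A: mode=SIZE remaining=0 emitted=8 chunks_done=2
Byte 18 = '4': mode=SIZE remaining=0 emitted=8 chunks_done=2
Byte 19 = 0x0D: mode=SIZE_CR remaining=0 emitted=8 chunks_done=2
Byte 20 = 0x0A: mode=DATA remaining=4 emitted=8 chunks_done=2
Byte 21 = '1': mode=DATA remaining=3 emitted=9 chunks_done=2

Answer: DATA 3 9 2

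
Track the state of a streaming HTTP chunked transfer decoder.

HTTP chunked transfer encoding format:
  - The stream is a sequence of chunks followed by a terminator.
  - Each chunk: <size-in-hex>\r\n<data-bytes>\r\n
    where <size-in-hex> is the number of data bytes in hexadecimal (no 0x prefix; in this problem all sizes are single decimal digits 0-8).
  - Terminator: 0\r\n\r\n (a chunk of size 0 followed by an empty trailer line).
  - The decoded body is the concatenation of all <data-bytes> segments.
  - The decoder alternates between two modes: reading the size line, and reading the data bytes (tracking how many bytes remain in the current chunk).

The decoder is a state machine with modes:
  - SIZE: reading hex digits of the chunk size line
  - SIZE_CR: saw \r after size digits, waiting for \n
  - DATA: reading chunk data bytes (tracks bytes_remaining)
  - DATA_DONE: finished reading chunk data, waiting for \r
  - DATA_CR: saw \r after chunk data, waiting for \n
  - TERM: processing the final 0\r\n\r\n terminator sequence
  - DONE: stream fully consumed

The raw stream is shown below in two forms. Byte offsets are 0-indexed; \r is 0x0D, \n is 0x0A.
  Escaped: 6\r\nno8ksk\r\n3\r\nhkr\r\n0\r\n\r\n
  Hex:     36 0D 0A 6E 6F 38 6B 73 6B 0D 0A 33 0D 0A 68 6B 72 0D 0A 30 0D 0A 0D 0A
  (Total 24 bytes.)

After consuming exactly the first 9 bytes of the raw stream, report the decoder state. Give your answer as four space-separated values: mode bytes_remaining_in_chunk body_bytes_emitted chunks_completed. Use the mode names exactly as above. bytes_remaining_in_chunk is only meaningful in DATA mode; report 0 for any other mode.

Byte 0 = '6': mode=SIZE remaining=0 emitted=0 chunks_done=0
Byte 1 = 0x0D: mode=SIZE_CR remaining=0 emitted=0 chunks_done=0
Byte 2 = 0x0A: mode=DATA remaining=6 emitted=0 chunks_done=0
Byte 3 = 'n': mode=DATA remaining=5 emitted=1 chunks_done=0
Byte 4 = 'o': mode=DATA remaining=4 emitted=2 chunks_done=0
Byte 5 = '8': mode=DATA remaining=3 emitted=3 chunks_done=0
Byte 6 = 'k': mode=DATA remaining=2 emitted=4 chunks_done=0
Byte 7 = 's': mode=DATA remaining=1 emitted=5 chunks_done=0
Byte 8 = 'k': mode=DATA_DONE remaining=0 emitted=6 chunks_done=0

Answer: DATA_DONE 0 6 0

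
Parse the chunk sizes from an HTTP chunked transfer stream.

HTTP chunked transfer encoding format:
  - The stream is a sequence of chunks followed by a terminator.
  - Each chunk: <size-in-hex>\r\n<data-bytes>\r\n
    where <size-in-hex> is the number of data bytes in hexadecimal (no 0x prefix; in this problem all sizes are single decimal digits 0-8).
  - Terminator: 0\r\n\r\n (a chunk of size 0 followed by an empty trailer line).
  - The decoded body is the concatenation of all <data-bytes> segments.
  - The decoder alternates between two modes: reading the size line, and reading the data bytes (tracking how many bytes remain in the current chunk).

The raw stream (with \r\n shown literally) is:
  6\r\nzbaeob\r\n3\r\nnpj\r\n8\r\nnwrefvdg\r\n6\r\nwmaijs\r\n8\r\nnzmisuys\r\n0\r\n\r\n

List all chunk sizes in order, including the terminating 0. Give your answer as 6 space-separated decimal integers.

Chunk 1: stream[0..1]='6' size=0x6=6, data at stream[3..9]='zbaeob' -> body[0..6], body so far='zbaeob'
Chunk 2: stream[11..12]='3' size=0x3=3, data at stream[14..17]='npj' -> body[6..9], body so far='zbaeobnpj'
Chunk 3: stream[19..20]='8' size=0x8=8, data at stream[22..30]='nwrefvdg' -> body[9..17], body so far='zbaeobnpjnwrefvdg'
Chunk 4: stream[32..33]='6' size=0x6=6, data at stream[35..41]='wmaijs' -> body[17..23], body so far='zbaeobnpjnwrefvdgwmaijs'
Chunk 5: stream[43..44]='8' size=0x8=8, data at stream[46..54]='nzmisuys' -> body[23..31], body so far='zbaeobnpjnwrefvdgwmaijsnzmisuys'
Chunk 6: stream[56..57]='0' size=0 (terminator). Final body='zbaeobnpjnwrefvdgwmaijsnzmisuys' (31 bytes)

Answer: 6 3 8 6 8 0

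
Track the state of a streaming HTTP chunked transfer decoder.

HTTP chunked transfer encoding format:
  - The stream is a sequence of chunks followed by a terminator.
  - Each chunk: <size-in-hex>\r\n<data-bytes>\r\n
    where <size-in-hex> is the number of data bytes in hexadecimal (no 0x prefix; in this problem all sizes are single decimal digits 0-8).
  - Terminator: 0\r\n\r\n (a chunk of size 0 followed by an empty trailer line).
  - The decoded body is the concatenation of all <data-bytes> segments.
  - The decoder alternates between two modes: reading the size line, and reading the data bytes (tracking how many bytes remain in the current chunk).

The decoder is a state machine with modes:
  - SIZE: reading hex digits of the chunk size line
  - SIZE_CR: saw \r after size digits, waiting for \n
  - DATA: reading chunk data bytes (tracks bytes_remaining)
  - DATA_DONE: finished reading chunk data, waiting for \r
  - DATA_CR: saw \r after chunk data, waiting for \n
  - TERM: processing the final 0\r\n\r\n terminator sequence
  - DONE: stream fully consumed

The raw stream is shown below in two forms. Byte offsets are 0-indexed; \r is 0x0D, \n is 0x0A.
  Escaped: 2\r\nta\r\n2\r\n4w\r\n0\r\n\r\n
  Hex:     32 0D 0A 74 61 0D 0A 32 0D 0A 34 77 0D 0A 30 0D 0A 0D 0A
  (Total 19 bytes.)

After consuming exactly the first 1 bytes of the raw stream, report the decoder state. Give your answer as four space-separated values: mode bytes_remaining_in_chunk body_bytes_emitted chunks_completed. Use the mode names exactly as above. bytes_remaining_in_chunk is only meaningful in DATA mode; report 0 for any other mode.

Byte 0 = '2': mode=SIZE remaining=0 emitted=0 chunks_done=0

Answer: SIZE 0 0 0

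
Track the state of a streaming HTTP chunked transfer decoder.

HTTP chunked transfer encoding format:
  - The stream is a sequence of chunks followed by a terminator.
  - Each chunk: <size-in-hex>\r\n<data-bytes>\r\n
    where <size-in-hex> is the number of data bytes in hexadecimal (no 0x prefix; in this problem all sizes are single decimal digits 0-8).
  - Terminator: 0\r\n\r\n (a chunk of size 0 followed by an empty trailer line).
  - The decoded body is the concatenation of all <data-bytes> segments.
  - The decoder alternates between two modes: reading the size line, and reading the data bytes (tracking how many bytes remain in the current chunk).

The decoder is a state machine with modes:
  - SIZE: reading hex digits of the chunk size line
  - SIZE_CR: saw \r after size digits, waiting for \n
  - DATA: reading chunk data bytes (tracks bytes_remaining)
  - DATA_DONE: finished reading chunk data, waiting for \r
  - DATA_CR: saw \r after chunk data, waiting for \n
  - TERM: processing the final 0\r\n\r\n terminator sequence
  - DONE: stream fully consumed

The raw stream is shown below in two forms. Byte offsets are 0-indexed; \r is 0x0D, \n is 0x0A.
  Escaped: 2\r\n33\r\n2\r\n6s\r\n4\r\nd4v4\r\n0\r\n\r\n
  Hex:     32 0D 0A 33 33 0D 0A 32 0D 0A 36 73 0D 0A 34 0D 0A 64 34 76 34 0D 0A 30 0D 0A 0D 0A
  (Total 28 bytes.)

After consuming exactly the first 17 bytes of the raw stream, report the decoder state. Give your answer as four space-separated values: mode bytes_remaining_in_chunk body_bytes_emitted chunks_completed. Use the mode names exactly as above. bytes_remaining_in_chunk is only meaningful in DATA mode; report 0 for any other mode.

Answer: DATA 4 4 2

Derivation:
Byte 0 = '2': mode=SIZE remaining=0 emitted=0 chunks_done=0
Byte 1 = 0x0D: mode=SIZE_CR remaining=0 emitted=0 chunks_done=0
Byte 2 = 0x0A: mode=DATA remaining=2 emitted=0 chunks_done=0
Byte 3 = '3': mode=DATA remaining=1 emitted=1 chunks_done=0
Byte 4 = '3': mode=DATA_DONE remaining=0 emitted=2 chunks_done=0
Byte 5 = 0x0D: mode=DATA_CR remaining=0 emitted=2 chunks_done=0
Byte 6 = 0x0A: mode=SIZE remaining=0 emitted=2 chunks_done=1
Byte 7 = '2': mode=SIZE remaining=0 emitted=2 chunks_done=1
Byte 8 = 0x0D: mode=SIZE_CR remaining=0 emitted=2 chunks_done=1
Byte 9 = 0x0A: mode=DATA remaining=2 emitted=2 chunks_done=1
Byte 10 = '6': mode=DATA remaining=1 emitted=3 chunks_done=1
Byte 11 = 's': mode=DATA_DONE remaining=0 emitted=4 chunks_done=1
Byte 12 = 0x0D: mode=DATA_CR remaining=0 emitted=4 chunks_done=1
Byte 13 = 0x0A: mode=SIZE remaining=0 emitted=4 chunks_done=2
Byte 14 = '4': mode=SIZE remaining=0 emitted=4 chunks_done=2
Byte 15 = 0x0D: mode=SIZE_CR remaining=0 emitted=4 chunks_done=2
Byte 16 = 0x0A: mode=DATA remaining=4 emitted=4 chunks_done=2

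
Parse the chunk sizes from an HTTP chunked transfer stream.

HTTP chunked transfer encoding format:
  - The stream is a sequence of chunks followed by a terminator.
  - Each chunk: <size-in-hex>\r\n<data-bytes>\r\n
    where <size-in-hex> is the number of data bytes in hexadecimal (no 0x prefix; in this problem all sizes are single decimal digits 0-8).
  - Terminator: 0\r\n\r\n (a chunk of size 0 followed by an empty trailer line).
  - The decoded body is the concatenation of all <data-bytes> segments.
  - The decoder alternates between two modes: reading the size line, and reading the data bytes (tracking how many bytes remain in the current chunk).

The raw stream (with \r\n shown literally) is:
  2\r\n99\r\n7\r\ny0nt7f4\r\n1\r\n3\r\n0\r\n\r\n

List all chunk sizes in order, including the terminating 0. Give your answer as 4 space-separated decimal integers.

Answer: 2 7 1 0

Derivation:
Chunk 1: stream[0..1]='2' size=0x2=2, data at stream[3..5]='99' -> body[0..2], body so far='99'
Chunk 2: stream[7..8]='7' size=0x7=7, data at stream[10..17]='y0nt7f4' -> body[2..9], body so far='99y0nt7f4'
Chunk 3: stream[19..20]='1' size=0x1=1, data at stream[22..23]='3' -> body[9..10], body so far='99y0nt7f43'
Chunk 4: stream[25..26]='0' size=0 (terminator). Final body='99y0nt7f43' (10 bytes)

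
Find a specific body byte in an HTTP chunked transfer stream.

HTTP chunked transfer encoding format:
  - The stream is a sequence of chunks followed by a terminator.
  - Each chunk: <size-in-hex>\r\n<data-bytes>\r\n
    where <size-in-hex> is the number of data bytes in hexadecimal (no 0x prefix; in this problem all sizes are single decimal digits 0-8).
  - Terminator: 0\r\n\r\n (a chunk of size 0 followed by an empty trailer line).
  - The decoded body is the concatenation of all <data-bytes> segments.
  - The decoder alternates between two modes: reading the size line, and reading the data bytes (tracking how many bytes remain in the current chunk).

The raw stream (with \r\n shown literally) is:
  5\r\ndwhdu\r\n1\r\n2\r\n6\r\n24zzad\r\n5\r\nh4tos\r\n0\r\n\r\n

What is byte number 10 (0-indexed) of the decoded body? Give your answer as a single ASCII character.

Chunk 1: stream[0..1]='5' size=0x5=5, data at stream[3..8]='dwhdu' -> body[0..5], body so far='dwhdu'
Chunk 2: stream[10..11]='1' size=0x1=1, data at stream[13..14]='2' -> body[5..6], body so far='dwhdu2'
Chunk 3: stream[16..17]='6' size=0x6=6, data at stream[19..25]='24zzad' -> body[6..12], body so far='dwhdu224zzad'
Chunk 4: stream[27..28]='5' size=0x5=5, data at stream[30..35]='h4tos' -> body[12..17], body so far='dwhdu224zzadh4tos'
Chunk 5: stream[37..38]='0' size=0 (terminator). Final body='dwhdu224zzadh4tos' (17 bytes)
Body byte 10 = 'a'

Answer: a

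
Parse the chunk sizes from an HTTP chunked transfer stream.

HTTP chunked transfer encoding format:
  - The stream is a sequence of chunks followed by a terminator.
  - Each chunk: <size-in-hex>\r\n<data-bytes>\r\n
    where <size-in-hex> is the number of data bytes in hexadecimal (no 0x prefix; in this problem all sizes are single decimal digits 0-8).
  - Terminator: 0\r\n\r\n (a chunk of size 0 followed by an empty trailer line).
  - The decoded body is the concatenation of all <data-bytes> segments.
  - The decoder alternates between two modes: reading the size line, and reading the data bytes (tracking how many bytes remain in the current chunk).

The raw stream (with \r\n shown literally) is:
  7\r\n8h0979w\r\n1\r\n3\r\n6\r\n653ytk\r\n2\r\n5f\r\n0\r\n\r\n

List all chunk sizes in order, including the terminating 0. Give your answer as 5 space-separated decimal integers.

Answer: 7 1 6 2 0

Derivation:
Chunk 1: stream[0..1]='7' size=0x7=7, data at stream[3..10]='8h0979w' -> body[0..7], body so far='8h0979w'
Chunk 2: stream[12..13]='1' size=0x1=1, data at stream[15..16]='3' -> body[7..8], body so far='8h0979w3'
Chunk 3: stream[18..19]='6' size=0x6=6, data at stream[21..27]='653ytk' -> body[8..14], body so far='8h0979w3653ytk'
Chunk 4: stream[29..30]='2' size=0x2=2, data at stream[32..34]='5f' -> body[14..16], body so far='8h0979w3653ytk5f'
Chunk 5: stream[36..37]='0' size=0 (terminator). Final body='8h0979w3653ytk5f' (16 bytes)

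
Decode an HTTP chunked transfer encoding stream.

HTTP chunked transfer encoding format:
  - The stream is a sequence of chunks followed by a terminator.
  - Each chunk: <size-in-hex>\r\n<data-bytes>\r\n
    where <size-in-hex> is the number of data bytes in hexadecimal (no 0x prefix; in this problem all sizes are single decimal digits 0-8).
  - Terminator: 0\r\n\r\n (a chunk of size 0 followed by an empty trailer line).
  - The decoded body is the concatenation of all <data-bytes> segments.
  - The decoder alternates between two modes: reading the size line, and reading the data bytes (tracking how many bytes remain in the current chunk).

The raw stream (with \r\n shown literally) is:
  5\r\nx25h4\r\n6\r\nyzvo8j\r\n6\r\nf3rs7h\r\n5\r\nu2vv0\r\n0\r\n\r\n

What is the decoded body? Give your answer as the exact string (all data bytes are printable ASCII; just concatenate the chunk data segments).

Answer: x25h4yzvo8jf3rs7hu2vv0

Derivation:
Chunk 1: stream[0..1]='5' size=0x5=5, data at stream[3..8]='x25h4' -> body[0..5], body so far='x25h4'
Chunk 2: stream[10..11]='6' size=0x6=6, data at stream[13..19]='yzvo8j' -> body[5..11], body so far='x25h4yzvo8j'
Chunk 3: stream[21..22]='6' size=0x6=6, data at stream[24..30]='f3rs7h' -> body[11..17], body so far='x25h4yzvo8jf3rs7h'
Chunk 4: stream[32..33]='5' size=0x5=5, data at stream[35..40]='u2vv0' -> body[17..22], body so far='x25h4yzvo8jf3rs7hu2vv0'
Chunk 5: stream[42..43]='0' size=0 (terminator). Final body='x25h4yzvo8jf3rs7hu2vv0' (22 bytes)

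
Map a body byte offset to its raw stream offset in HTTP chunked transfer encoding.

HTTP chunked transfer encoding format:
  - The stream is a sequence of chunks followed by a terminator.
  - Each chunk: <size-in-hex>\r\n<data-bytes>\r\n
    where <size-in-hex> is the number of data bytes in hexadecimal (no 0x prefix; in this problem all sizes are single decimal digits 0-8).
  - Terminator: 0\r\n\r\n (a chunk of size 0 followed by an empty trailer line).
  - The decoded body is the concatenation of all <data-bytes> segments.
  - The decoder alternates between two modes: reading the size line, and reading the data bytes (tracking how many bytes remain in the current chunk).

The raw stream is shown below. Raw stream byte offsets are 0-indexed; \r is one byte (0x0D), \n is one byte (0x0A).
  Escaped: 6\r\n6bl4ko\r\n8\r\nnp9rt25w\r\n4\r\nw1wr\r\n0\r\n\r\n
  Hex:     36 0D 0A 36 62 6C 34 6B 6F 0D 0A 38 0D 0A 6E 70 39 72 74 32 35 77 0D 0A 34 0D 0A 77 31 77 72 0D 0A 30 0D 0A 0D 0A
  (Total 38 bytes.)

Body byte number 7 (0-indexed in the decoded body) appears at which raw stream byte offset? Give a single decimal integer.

Answer: 15

Derivation:
Chunk 1: stream[0..1]='6' size=0x6=6, data at stream[3..9]='6bl4ko' -> body[0..6], body so far='6bl4ko'
Chunk 2: stream[11..12]='8' size=0x8=8, data at stream[14..22]='np9rt25w' -> body[6..14], body so far='6bl4konp9rt25w'
Chunk 3: stream[24..25]='4' size=0x4=4, data at stream[27..31]='w1wr' -> body[14..18], body so far='6bl4konp9rt25ww1wr'
Chunk 4: stream[33..34]='0' size=0 (terminator). Final body='6bl4konp9rt25ww1wr' (18 bytes)
Body byte 7 at stream offset 15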